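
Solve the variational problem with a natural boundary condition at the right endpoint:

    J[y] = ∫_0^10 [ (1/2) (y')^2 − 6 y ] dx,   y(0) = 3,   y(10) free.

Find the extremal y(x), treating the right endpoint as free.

The Lagrangian L = (1/2) (y')^2 − 6 y gives
    ∂L/∂y = −6,   ∂L/∂y' = y'.
Euler-Lagrange: d/dx(y') − (−6) = 0, i.e. y'' + 6 = 0, so
    y(x) = −(6/2) x^2 + C1 x + C2.
Fixed left endpoint y(0) = 3 ⇒ C2 = 3.
The right endpoint x = 10 is free, so the natural (transversality) condition is ∂L/∂y' |_{x=10} = 0, i.e. y'(10) = 0.
Compute y'(x) = −6 x + C1, so y'(10) = −60 + C1 = 0 ⇒ C1 = 60.
Therefore the extremal is
    y(x) = −3 x^2 + 60 x + 3.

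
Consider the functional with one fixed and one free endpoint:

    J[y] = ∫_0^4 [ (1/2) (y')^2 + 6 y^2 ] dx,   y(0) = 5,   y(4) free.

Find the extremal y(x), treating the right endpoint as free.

The Lagrangian L = (1/2) (y')^2 + 6 y^2 gives
    ∂L/∂y = 12 y,   ∂L/∂y' = y'.
Euler-Lagrange: y'' − 12 y = 0.
With k = sqrt(12), the general solution is
    y(x) = A cosh(sqrt(12) x) + B sinh(sqrt(12) x).
Fixed left endpoint y(0) = 5 ⇒ A = 5.
The right endpoint x = 4 is free, so the natural (transversality) condition is ∂L/∂y' |_{x=4} = 0, i.e. y'(4) = 0.
Compute y'(x) = A k sinh(k x) + B k cosh(k x), so
    y'(4) = A k sinh(k·4) + B k cosh(k·4) = 0
    ⇒ B = −A tanh(k·4) = − 5 tanh(sqrt(12)·4).
Therefore the extremal is
    y(x) = 5 cosh(sqrt(12) x) − 5 tanh(sqrt(12)·4) sinh(sqrt(12) x).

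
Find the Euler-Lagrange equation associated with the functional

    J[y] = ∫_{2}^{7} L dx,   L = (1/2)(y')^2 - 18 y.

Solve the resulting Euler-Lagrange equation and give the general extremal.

The Lagrangian is L = (1/2)(y')^2 - 18 y.
∂L/∂y = -18.
∂L/∂y' = y'.
The Euler-Lagrange equation d/dx(∂L/∂y') − ∂L/∂y = 0 becomes:
    y'' + 18 = 0
General solution: y(x) = -9 x^2 + A x + B, where A and B are arbitrary constants fixed by the endpoint conditions.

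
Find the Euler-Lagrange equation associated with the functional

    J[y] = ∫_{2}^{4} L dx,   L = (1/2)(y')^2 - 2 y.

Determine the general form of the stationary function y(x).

The Lagrangian is L = (1/2)(y')^2 - 2 y.
∂L/∂y = -2.
∂L/∂y' = y'.
The Euler-Lagrange equation d/dx(∂L/∂y') − ∂L/∂y = 0 becomes:
    y'' + 2 = 0
General solution: y(x) = -x^2 + A x + B, where A and B are arbitrary constants fixed by the endpoint conditions.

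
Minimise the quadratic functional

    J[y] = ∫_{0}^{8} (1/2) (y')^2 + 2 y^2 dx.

The Lagrangian is L = (1/2) (y')^2 + 2 y^2.
Compute ∂L/∂y = 4y, ∂L/∂y' = y'.
The Euler-Lagrange equation d/dx(∂L/∂y') − ∂L/∂y = 0 reduces to
    y'' − 4 y = 0.
Its general solution is
    y(x) = A e^(2x) + B e^(−2x),
with A, B fixed by the endpoint conditions.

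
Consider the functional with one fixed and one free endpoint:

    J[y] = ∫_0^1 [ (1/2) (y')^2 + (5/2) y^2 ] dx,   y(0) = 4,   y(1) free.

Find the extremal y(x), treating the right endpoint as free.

The Lagrangian L = (1/2) (y')^2 + (5/2) y^2 gives
    ∂L/∂y = 5 y,   ∂L/∂y' = y'.
Euler-Lagrange: y'' − 5 y = 0.
With k = sqrt(5), the general solution is
    y(x) = A cosh(sqrt(5) x) + B sinh(sqrt(5) x).
Fixed left endpoint y(0) = 4 ⇒ A = 4.
The right endpoint x = 1 is free, so the natural (transversality) condition is ∂L/∂y' |_{x=1} = 0, i.e. y'(1) = 0.
Compute y'(x) = A k sinh(k x) + B k cosh(k x), so
    y'(1) = A k sinh(k·1) + B k cosh(k·1) = 0
    ⇒ B = −A tanh(k·1) = − 4 tanh(sqrt(5)·1).
Therefore the extremal is
    y(x) = 4 cosh(sqrt(5) x) − 4 tanh(sqrt(5)·1) sinh(sqrt(5) x).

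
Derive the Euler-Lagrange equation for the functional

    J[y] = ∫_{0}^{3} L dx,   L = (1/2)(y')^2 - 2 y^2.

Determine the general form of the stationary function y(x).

The Lagrangian is L = (1/2)(y')^2 - 2 y^2.
∂L/∂y = -4y.
∂L/∂y' = y'.
The Euler-Lagrange equation d/dx(∂L/∂y') − ∂L/∂y = 0 becomes:
    y'' + 4 y = 0
General solution: y(x) = A sin(2x) + B cos(2x), where A and B are arbitrary constants fixed by the endpoint conditions.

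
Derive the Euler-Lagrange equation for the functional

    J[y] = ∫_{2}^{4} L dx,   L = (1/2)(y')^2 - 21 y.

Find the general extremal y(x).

The Lagrangian is L = (1/2)(y')^2 - 21 y.
∂L/∂y = -21.
∂L/∂y' = y'.
The Euler-Lagrange equation d/dx(∂L/∂y') − ∂L/∂y = 0 becomes:
    y'' + 21 = 0
General solution: y(x) = -(21/2) x^2 + A x + B, where A and B are arbitrary constants fixed by the endpoint conditions.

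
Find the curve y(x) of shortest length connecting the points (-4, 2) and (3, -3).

Arc-length functional: J[y] = ∫ sqrt(1 + (y')^2) dx.
Lagrangian L = sqrt(1 + (y')^2) has no explicit y dependence, so ∂L/∂y = 0 and the Euler-Lagrange equation gives
    d/dx( y' / sqrt(1 + (y')^2) ) = 0  ⇒  y' / sqrt(1 + (y')^2) = const.
Hence y' is constant, so y(x) is affine.
Fitting the endpoints (-4, 2) and (3, -3):
    slope m = ((-3) − 2) / (3 − (-4)) = -5/7,
    intercept c = 2 − m·(-4) = -6/7.
Extremal: y(x) = (-5/7) x - 6/7.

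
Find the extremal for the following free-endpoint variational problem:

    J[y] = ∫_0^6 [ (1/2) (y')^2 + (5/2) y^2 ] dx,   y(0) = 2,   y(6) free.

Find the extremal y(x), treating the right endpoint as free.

The Lagrangian L = (1/2) (y')^2 + (5/2) y^2 gives
    ∂L/∂y = 5 y,   ∂L/∂y' = y'.
Euler-Lagrange: y'' − 5 y = 0.
With k = sqrt(5), the general solution is
    y(x) = A cosh(sqrt(5) x) + B sinh(sqrt(5) x).
Fixed left endpoint y(0) = 2 ⇒ A = 2.
The right endpoint x = 6 is free, so the natural (transversality) condition is ∂L/∂y' |_{x=6} = 0, i.e. y'(6) = 0.
Compute y'(x) = A k sinh(k x) + B k cosh(k x), so
    y'(6) = A k sinh(k·6) + B k cosh(k·6) = 0
    ⇒ B = −A tanh(k·6) = − 2 tanh(sqrt(5)·6).
Therefore the extremal is
    y(x) = 2 cosh(sqrt(5) x) − 2 tanh(sqrt(5)·6) sinh(sqrt(5) x).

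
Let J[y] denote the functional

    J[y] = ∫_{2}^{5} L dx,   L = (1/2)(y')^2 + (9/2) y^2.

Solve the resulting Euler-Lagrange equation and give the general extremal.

The Lagrangian is L = (1/2)(y')^2 + (9/2) y^2.
∂L/∂y = 9y.
∂L/∂y' = y'.
The Euler-Lagrange equation d/dx(∂L/∂y') − ∂L/∂y = 0 becomes:
    y'' - 9 y = 0
General solution: y(x) = A e^(3x) + B e^(-3x), where A and B are arbitrary constants fixed by the endpoint conditions.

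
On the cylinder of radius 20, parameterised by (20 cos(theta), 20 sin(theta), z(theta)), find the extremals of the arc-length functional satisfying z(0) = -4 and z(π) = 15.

Parameterise the cylinder of radius R = 20 as
    r(θ) = (20 cos θ, 20 sin θ, z(θ)).
The arc-length element is
    ds = sqrt(400 + (dz/dθ)^2) dθ,
so the Lagrangian is L = sqrt(400 + z'^2).
L depends on z' only, not on z or θ, so ∂L/∂z = 0 and
    ∂L/∂z' = z' / sqrt(400 + z'^2).
The Euler-Lagrange equation gives
    d/dθ( z' / sqrt(400 + z'^2) ) = 0,
so z' is constant. Integrating once:
    z(θ) = a θ + b,
a helix on the cylinder (a straight line when the cylinder is unrolled). The constants a, b are determined by the endpoint conditions.
With endpoint conditions z(0) = -4 and z(π) = 15: from z(0) = b we get b = -4, and a·π + -4 = 15 gives a = 19/π, so
    z(θ) = (19/π) θ − 4.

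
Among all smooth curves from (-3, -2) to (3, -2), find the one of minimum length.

Arc-length functional: J[y] = ∫ sqrt(1 + (y')^2) dx.
Lagrangian L = sqrt(1 + (y')^2) has no explicit y dependence, so ∂L/∂y = 0 and the Euler-Lagrange equation gives
    d/dx( y' / sqrt(1 + (y')^2) ) = 0  ⇒  y' / sqrt(1 + (y')^2) = const.
Hence y' is constant, so y(x) is affine.
Fitting the endpoints (-3, -2) and (3, -2):
    slope m = ((-2) − (-2)) / (3 − (-3)) = 0,
    intercept c = (-2) − m·(-3) = -2.
Extremal: y(x) = -2.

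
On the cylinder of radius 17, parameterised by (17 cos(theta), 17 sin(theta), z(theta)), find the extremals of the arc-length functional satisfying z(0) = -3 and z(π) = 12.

Parameterise the cylinder of radius R = 17 as
    r(θ) = (17 cos θ, 17 sin θ, z(θ)).
The arc-length element is
    ds = sqrt(289 + (dz/dθ)^2) dθ,
so the Lagrangian is L = sqrt(289 + z'^2).
L depends on z' only, not on z or θ, so ∂L/∂z = 0 and
    ∂L/∂z' = z' / sqrt(289 + z'^2).
The Euler-Lagrange equation gives
    d/dθ( z' / sqrt(289 + z'^2) ) = 0,
so z' is constant. Integrating once:
    z(θ) = a θ + b,
a helix on the cylinder (a straight line when the cylinder is unrolled). The constants a, b are determined by the endpoint conditions.
With endpoint conditions z(0) = -3 and z(π) = 12: from z(0) = b we get b = -3, and a·π + -3 = 12 gives a = 15/π, so
    z(θ) = (15/π) θ − 3.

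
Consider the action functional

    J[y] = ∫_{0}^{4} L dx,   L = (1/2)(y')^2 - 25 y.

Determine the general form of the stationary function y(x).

The Lagrangian is L = (1/2)(y')^2 - 25 y.
∂L/∂y = -25.
∂L/∂y' = y'.
The Euler-Lagrange equation d/dx(∂L/∂y') − ∂L/∂y = 0 becomes:
    y'' + 25 = 0
General solution: y(x) = -(25/2) x^2 + A x + B, where A and B are arbitrary constants fixed by the endpoint conditions.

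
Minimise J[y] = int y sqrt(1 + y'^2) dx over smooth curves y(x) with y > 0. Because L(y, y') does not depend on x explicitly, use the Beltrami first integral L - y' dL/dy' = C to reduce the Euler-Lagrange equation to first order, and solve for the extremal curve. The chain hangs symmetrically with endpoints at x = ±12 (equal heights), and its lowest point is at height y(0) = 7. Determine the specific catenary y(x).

The Lagrangian L(y, y') = y sqrt(1 + y'^2) has no explicit x dependence, so the Beltrami identity applies:
    L − y' ∂L/∂y' = C.
Compute ∂L/∂y' = y · y' / sqrt(1 + y'^2). Then
    L − y' ∂L/∂y'
    = y sqrt(1 + y'^2) − y · y'^2 / sqrt(1 + y'^2)
    = y (1 + y'^2 − y'^2) / sqrt(1 + y'^2)
    = y / sqrt(1 + y'^2) = C.
Squaring gives y^2 = C^2 (1 + y'^2), i.e.
    y'^2 = y^2 / C^2 − 1.
Separating variables,
    dy / sqrt(y^2 − C^2) = dx / C,
and integrating gives arccosh(y / C) = (x − a)/C, so
    y(x) = C cosh((x − a)/C),
the catenary. The constants C and a are fixed by the two endpoint conditions (and, for the hanging-chain problem, the length constraint selects C).
Now fit the given data. The endpoints x = ±12 are symmetric at equal height, so the catenary is even about its minimum: a = 0 and y(x) = C cosh(x/C). The lowest point is y(0) = C cosh(0) = C, and we are told y(0) = 7, so C = 7. Therefore
    y(x) = 7 cosh(x/7),
and at the endpoints
    y(±12) = 7 cosh(12/7).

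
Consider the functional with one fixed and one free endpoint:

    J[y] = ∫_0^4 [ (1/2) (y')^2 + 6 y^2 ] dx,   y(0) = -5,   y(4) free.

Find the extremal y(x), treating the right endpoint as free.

The Lagrangian L = (1/2) (y')^2 + 6 y^2 gives
    ∂L/∂y = 12 y,   ∂L/∂y' = y'.
Euler-Lagrange: y'' − 12 y = 0.
With k = sqrt(12), the general solution is
    y(x) = A cosh(sqrt(12) x) + B sinh(sqrt(12) x).
Fixed left endpoint y(0) = -5 ⇒ A = -5.
The right endpoint x = 4 is free, so the natural (transversality) condition is ∂L/∂y' |_{x=4} = 0, i.e. y'(4) = 0.
Compute y'(x) = A k sinh(k x) + B k cosh(k x), so
    y'(4) = A k sinh(k·4) + B k cosh(k·4) = 0
    ⇒ B = −A tanh(k·4) = 5 tanh(sqrt(12)·4).
Therefore the extremal is
    y(x) = −5 cosh(sqrt(12) x) + 5 tanh(sqrt(12)·4) sinh(sqrt(12) x).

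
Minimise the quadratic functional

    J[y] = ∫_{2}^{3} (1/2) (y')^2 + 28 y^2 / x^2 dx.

The Lagrangian is L = (1/2) (y')^2 + 28 y^2 / x^2.
Compute ∂L/∂y = 56y/x^2, ∂L/∂y' = y'.
The Euler-Lagrange equation d/dx(∂L/∂y') − ∂L/∂y = 0 reduces to
    y'' − 56/x^2 · y = 0  (x > 0).
Its general solution is
    y(x) = A x^8 + B x^(-7),
with A, B fixed by the endpoint conditions.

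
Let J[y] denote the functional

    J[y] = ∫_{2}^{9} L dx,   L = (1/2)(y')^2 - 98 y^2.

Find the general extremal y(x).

The Lagrangian is L = (1/2)(y')^2 - 98 y^2.
∂L/∂y = -196y.
∂L/∂y' = y'.
The Euler-Lagrange equation d/dx(∂L/∂y') − ∂L/∂y = 0 becomes:
    y'' + 196 y = 0
General solution: y(x) = A sin(14x) + B cos(14x), where A and B are arbitrary constants fixed by the endpoint conditions.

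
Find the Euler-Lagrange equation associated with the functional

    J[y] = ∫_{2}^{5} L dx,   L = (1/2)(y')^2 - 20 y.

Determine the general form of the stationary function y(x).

The Lagrangian is L = (1/2)(y')^2 - 20 y.
∂L/∂y = -20.
∂L/∂y' = y'.
The Euler-Lagrange equation d/dx(∂L/∂y') − ∂L/∂y = 0 becomes:
    y'' + 20 = 0
General solution: y(x) = -10 x^2 + A x + B, where A and B are arbitrary constants fixed by the endpoint conditions.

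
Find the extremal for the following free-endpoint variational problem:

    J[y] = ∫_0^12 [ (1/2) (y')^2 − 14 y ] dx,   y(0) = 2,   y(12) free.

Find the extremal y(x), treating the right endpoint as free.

The Lagrangian L = (1/2) (y')^2 − 14 y gives
    ∂L/∂y = −14,   ∂L/∂y' = y'.
Euler-Lagrange: d/dx(y') − (−14) = 0, i.e. y'' + 14 = 0, so
    y(x) = −(14/2) x^2 + C1 x + C2.
Fixed left endpoint y(0) = 2 ⇒ C2 = 2.
The right endpoint x = 12 is free, so the natural (transversality) condition is ∂L/∂y' |_{x=12} = 0, i.e. y'(12) = 0.
Compute y'(x) = −14 x + C1, so y'(12) = −168 + C1 = 0 ⇒ C1 = 168.
Therefore the extremal is
    y(x) = −7 x^2 + 168 x + 2.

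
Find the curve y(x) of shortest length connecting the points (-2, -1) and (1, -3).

Arc-length functional: J[y] = ∫ sqrt(1 + (y')^2) dx.
Lagrangian L = sqrt(1 + (y')^2) has no explicit y dependence, so ∂L/∂y = 0 and the Euler-Lagrange equation gives
    d/dx( y' / sqrt(1 + (y')^2) ) = 0  ⇒  y' / sqrt(1 + (y')^2) = const.
Hence y' is constant, so y(x) is affine.
Fitting the endpoints (-2, -1) and (1, -3):
    slope m = ((-3) − (-1)) / (1 − (-2)) = -2/3,
    intercept c = (-1) − m·(-2) = -7/3.
Extremal: y(x) = (-2/3) x - 7/3.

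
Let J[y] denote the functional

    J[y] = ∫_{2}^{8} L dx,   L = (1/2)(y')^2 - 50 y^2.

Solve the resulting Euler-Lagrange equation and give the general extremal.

The Lagrangian is L = (1/2)(y')^2 - 50 y^2.
∂L/∂y = -100y.
∂L/∂y' = y'.
The Euler-Lagrange equation d/dx(∂L/∂y') − ∂L/∂y = 0 becomes:
    y'' + 100 y = 0
General solution: y(x) = A sin(10x) + B cos(10x), where A and B are arbitrary constants fixed by the endpoint conditions.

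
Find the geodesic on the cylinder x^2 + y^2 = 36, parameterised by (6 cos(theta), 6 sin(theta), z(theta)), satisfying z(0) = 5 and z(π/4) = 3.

Parameterise the cylinder of radius R = 6 as
    r(θ) = (6 cos θ, 6 sin θ, z(θ)).
The arc-length element is
    ds = sqrt(36 + (dz/dθ)^2) dθ,
so the Lagrangian is L = sqrt(36 + z'^2).
L depends on z' only, not on z or θ, so ∂L/∂z = 0 and
    ∂L/∂z' = z' / sqrt(36 + z'^2).
The Euler-Lagrange equation gives
    d/dθ( z' / sqrt(36 + z'^2) ) = 0,
so z' is constant. Integrating once:
    z(θ) = a θ + b,
a helix on the cylinder (a straight line when the cylinder is unrolled). The constants a, b are determined by the endpoint conditions.
With endpoint conditions z(0) = 5 and z(π/4) = 3: from z(0) = b we get b = 5, and a·π/4 + 5 = 3 gives a = -8/π, so
    z(θ) = (-8/π) θ + 5.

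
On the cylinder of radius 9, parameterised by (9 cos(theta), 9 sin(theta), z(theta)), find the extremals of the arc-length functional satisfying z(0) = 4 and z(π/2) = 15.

Parameterise the cylinder of radius R = 9 as
    r(θ) = (9 cos θ, 9 sin θ, z(θ)).
The arc-length element is
    ds = sqrt(81 + (dz/dθ)^2) dθ,
so the Lagrangian is L = sqrt(81 + z'^2).
L depends on z' only, not on z or θ, so ∂L/∂z = 0 and
    ∂L/∂z' = z' / sqrt(81 + z'^2).
The Euler-Lagrange equation gives
    d/dθ( z' / sqrt(81 + z'^2) ) = 0,
so z' is constant. Integrating once:
    z(θ) = a θ + b,
a helix on the cylinder (a straight line when the cylinder is unrolled). The constants a, b are determined by the endpoint conditions.
With endpoint conditions z(0) = 4 and z(π/2) = 15: from z(0) = b we get b = 4, and a·π/2 + 4 = 15 gives a = 22/π, so
    z(θ) = (22/π) θ + 4.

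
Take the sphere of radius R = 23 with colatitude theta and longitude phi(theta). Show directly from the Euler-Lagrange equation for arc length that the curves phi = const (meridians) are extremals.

On the sphere of radius R = 23 with spherical coordinates (θ, φ), the induced metric is
    ds^2 = 529(dθ^2 + sin^2(θ) dφ^2).
Using θ as the parameter, the arc-length functional becomes
    J[φ] = ∫ 23 sqrt(1 + sin^2(θ) (dφ/dθ)^2) dθ.
So L = 23 sqrt(1 + sin^2(θ) φ'^2). Compute
    ∂L/∂φ = 0  (L has no explicit φ dependence),
    ∂L/∂φ' = 23 sin^2(θ) φ' / sqrt(1 + sin^2(θ) φ'^2).
For the candidate φ(θ) = c (constant), φ' = 0, so ∂L/∂φ' evaluated along the candidate vanishes, and ∂L/∂φ is identically zero. Hence
    d/dθ(∂L/∂φ') − ∂L/∂φ = 0
is satisfied. Therefore meridians φ = const are extremals of arc length — they are geodesics on the sphere.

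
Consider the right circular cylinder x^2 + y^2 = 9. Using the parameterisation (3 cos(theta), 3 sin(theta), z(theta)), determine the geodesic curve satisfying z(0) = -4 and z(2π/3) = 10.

Parameterise the cylinder of radius R = 3 as
    r(θ) = (3 cos θ, 3 sin θ, z(θ)).
The arc-length element is
    ds = sqrt(9 + (dz/dθ)^2) dθ,
so the Lagrangian is L = sqrt(9 + z'^2).
L depends on z' only, not on z or θ, so ∂L/∂z = 0 and
    ∂L/∂z' = z' / sqrt(9 + z'^2).
The Euler-Lagrange equation gives
    d/dθ( z' / sqrt(9 + z'^2) ) = 0,
so z' is constant. Integrating once:
    z(θ) = a θ + b,
a helix on the cylinder (a straight line when the cylinder is unrolled). The constants a, b are determined by the endpoint conditions.
With endpoint conditions z(0) = -4 and z(2π/3) = 10: from z(0) = b we get b = -4, and a·2π/3 + -4 = 10 gives a = 21/π, so
    z(θ) = (21/π) θ − 4.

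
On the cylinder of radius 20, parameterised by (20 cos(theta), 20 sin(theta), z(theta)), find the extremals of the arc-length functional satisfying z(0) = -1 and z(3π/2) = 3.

Parameterise the cylinder of radius R = 20 as
    r(θ) = (20 cos θ, 20 sin θ, z(θ)).
The arc-length element is
    ds = sqrt(400 + (dz/dθ)^2) dθ,
so the Lagrangian is L = sqrt(400 + z'^2).
L depends on z' only, not on z or θ, so ∂L/∂z = 0 and
    ∂L/∂z' = z' / sqrt(400 + z'^2).
The Euler-Lagrange equation gives
    d/dθ( z' / sqrt(400 + z'^2) ) = 0,
so z' is constant. Integrating once:
    z(θ) = a θ + b,
a helix on the cylinder (a straight line when the cylinder is unrolled). The constants a, b are determined by the endpoint conditions.
With endpoint conditions z(0) = -1 and z(3π/2) = 3: from z(0) = b we get b = -1, and a·3π/2 + -1 = 3 gives a = 8/(3π), so
    z(θ) = (8/(3π)) θ − 1.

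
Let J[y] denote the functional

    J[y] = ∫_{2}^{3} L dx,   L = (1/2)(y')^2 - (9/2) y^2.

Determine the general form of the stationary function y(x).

The Lagrangian is L = (1/2)(y')^2 - (9/2) y^2.
∂L/∂y = -9y.
∂L/∂y' = y'.
The Euler-Lagrange equation d/dx(∂L/∂y') − ∂L/∂y = 0 becomes:
    y'' + 9 y = 0
General solution: y(x) = A sin(3x) + B cos(3x), where A and B are arbitrary constants fixed by the endpoint conditions.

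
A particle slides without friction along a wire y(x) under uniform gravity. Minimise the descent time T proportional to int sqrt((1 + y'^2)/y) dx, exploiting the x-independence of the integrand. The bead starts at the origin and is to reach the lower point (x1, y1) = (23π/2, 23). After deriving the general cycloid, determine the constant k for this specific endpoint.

The Lagrangian L = sqrt((1 + y'^2) / y) has no explicit x dependence, so the Beltrami identity applies:
    L − y' ∂L/∂y' = C.
Compute ∂L/∂y' = y' / sqrt(y (1 + y'^2)).
Substitute:
    sqrt((1 + y'^2)/y) − y'·y' / sqrt(y (1 + y'^2))
    = (1 + y'^2) / sqrt(y (1 + y'^2)) − y'^2 / sqrt(y (1 + y'^2))
    = 1 / sqrt(y (1 + y'^2)) = C.
Squaring and rearranging gives the first integral
    y (1 + y'^2) = 1/C^2 =: k   (constant).
Solving this first-order ODE by the substitution
    y = (k/2)(1 − cos θ)
yields the cycloid parameterisation
    x(θ) = (k/2)(θ − sin θ),   y(θ) = (k/2)(1 − cos θ).
The constant k is fixed by the endpoint condition.
Now fit the given lower endpoint (x1, y1) = (23π/2, 23). At the bottom of the first arch (θ = π), the parametric equations give
    y(π) = (k/2)(1 − cos π) = k,
    x(π) = (k/2)(π − sin π) = kπ/2.
Matching y(π) = 23 gives k = 23, consistent with x(π) = 23π/2. Therefore the specific cycloid is
    x(θ) = (23/2)(θ − sin θ),   y(θ) = (23/2)(1 − cos θ).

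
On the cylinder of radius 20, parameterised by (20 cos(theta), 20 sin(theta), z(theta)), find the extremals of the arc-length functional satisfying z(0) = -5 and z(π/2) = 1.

Parameterise the cylinder of radius R = 20 as
    r(θ) = (20 cos θ, 20 sin θ, z(θ)).
The arc-length element is
    ds = sqrt(400 + (dz/dθ)^2) dθ,
so the Lagrangian is L = sqrt(400 + z'^2).
L depends on z' only, not on z or θ, so ∂L/∂z = 0 and
    ∂L/∂z' = z' / sqrt(400 + z'^2).
The Euler-Lagrange equation gives
    d/dθ( z' / sqrt(400 + z'^2) ) = 0,
so z' is constant. Integrating once:
    z(θ) = a θ + b,
a helix on the cylinder (a straight line when the cylinder is unrolled). The constants a, b are determined by the endpoint conditions.
With endpoint conditions z(0) = -5 and z(π/2) = 1: from z(0) = b we get b = -5, and a·π/2 + -5 = 1 gives a = 12/π, so
    z(θ) = (12/π) θ − 5.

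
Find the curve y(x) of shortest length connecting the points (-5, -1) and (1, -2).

Arc-length functional: J[y] = ∫ sqrt(1 + (y')^2) dx.
Lagrangian L = sqrt(1 + (y')^2) has no explicit y dependence, so ∂L/∂y = 0 and the Euler-Lagrange equation gives
    d/dx( y' / sqrt(1 + (y')^2) ) = 0  ⇒  y' / sqrt(1 + (y')^2) = const.
Hence y' is constant, so y(x) is affine.
Fitting the endpoints (-5, -1) and (1, -2):
    slope m = ((-2) − (-1)) / (1 − (-5)) = -1/6,
    intercept c = (-1) − m·(-5) = -11/6.
Extremal: y(x) = (-1/6) x - 11/6.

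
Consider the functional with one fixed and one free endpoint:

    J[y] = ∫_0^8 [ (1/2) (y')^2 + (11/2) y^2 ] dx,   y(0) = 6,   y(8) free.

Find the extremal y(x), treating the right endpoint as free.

The Lagrangian L = (1/2) (y')^2 + (11/2) y^2 gives
    ∂L/∂y = 11 y,   ∂L/∂y' = y'.
Euler-Lagrange: y'' − 11 y = 0.
With k = sqrt(11), the general solution is
    y(x) = A cosh(sqrt(11) x) + B sinh(sqrt(11) x).
Fixed left endpoint y(0) = 6 ⇒ A = 6.
The right endpoint x = 8 is free, so the natural (transversality) condition is ∂L/∂y' |_{x=8} = 0, i.e. y'(8) = 0.
Compute y'(x) = A k sinh(k x) + B k cosh(k x), so
    y'(8) = A k sinh(k·8) + B k cosh(k·8) = 0
    ⇒ B = −A tanh(k·8) = − 6 tanh(sqrt(11)·8).
Therefore the extremal is
    y(x) = 6 cosh(sqrt(11) x) − 6 tanh(sqrt(11)·8) sinh(sqrt(11) x).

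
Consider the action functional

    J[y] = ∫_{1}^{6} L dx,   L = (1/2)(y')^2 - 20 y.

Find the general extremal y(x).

The Lagrangian is L = (1/2)(y')^2 - 20 y.
∂L/∂y = -20.
∂L/∂y' = y'.
The Euler-Lagrange equation d/dx(∂L/∂y') − ∂L/∂y = 0 becomes:
    y'' + 20 = 0
General solution: y(x) = -10 x^2 + A x + B, where A and B are arbitrary constants fixed by the endpoint conditions.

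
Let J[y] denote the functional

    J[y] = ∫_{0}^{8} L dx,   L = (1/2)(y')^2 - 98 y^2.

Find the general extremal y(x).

The Lagrangian is L = (1/2)(y')^2 - 98 y^2.
∂L/∂y = -196y.
∂L/∂y' = y'.
The Euler-Lagrange equation d/dx(∂L/∂y') − ∂L/∂y = 0 becomes:
    y'' + 196 y = 0
General solution: y(x) = A sin(14x) + B cos(14x), where A and B are arbitrary constants fixed by the endpoint conditions.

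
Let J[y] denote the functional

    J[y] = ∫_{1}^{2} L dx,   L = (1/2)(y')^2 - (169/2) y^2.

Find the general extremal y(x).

The Lagrangian is L = (1/2)(y')^2 - (169/2) y^2.
∂L/∂y = -169y.
∂L/∂y' = y'.
The Euler-Lagrange equation d/dx(∂L/∂y') − ∂L/∂y = 0 becomes:
    y'' + 169 y = 0
General solution: y(x) = A sin(13x) + B cos(13x), where A and B are arbitrary constants fixed by the endpoint conditions.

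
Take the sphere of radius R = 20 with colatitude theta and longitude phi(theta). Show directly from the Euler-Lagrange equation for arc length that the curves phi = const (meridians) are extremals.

On the sphere of radius R = 20 with spherical coordinates (θ, φ), the induced metric is
    ds^2 = 400(dθ^2 + sin^2(θ) dφ^2).
Using θ as the parameter, the arc-length functional becomes
    J[φ] = ∫ 20 sqrt(1 + sin^2(θ) (dφ/dθ)^2) dθ.
So L = 20 sqrt(1 + sin^2(θ) φ'^2). Compute
    ∂L/∂φ = 0  (L has no explicit φ dependence),
    ∂L/∂φ' = 20 sin^2(θ) φ' / sqrt(1 + sin^2(θ) φ'^2).
For the candidate φ(θ) = c (constant), φ' = 0, so ∂L/∂φ' evaluated along the candidate vanishes, and ∂L/∂φ is identically zero. Hence
    d/dθ(∂L/∂φ') − ∂L/∂φ = 0
is satisfied. Therefore meridians φ = const are extremals of arc length — they are geodesics on the sphere.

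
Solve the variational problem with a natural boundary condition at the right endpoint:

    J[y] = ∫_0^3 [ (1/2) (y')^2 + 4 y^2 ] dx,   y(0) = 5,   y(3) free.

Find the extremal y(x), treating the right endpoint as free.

The Lagrangian L = (1/2) (y')^2 + 4 y^2 gives
    ∂L/∂y = 8 y,   ∂L/∂y' = y'.
Euler-Lagrange: y'' − 8 y = 0.
With k = sqrt(8), the general solution is
    y(x) = A cosh(sqrt(8) x) + B sinh(sqrt(8) x).
Fixed left endpoint y(0) = 5 ⇒ A = 5.
The right endpoint x = 3 is free, so the natural (transversality) condition is ∂L/∂y' |_{x=3} = 0, i.e. y'(3) = 0.
Compute y'(x) = A k sinh(k x) + B k cosh(k x), so
    y'(3) = A k sinh(k·3) + B k cosh(k·3) = 0
    ⇒ B = −A tanh(k·3) = − 5 tanh(sqrt(8)·3).
Therefore the extremal is
    y(x) = 5 cosh(sqrt(8) x) − 5 tanh(sqrt(8)·3) sinh(sqrt(8) x).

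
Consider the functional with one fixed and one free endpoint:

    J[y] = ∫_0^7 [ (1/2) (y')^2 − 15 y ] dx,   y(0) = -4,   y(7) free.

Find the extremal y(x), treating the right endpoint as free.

The Lagrangian L = (1/2) (y')^2 − 15 y gives
    ∂L/∂y = −15,   ∂L/∂y' = y'.
Euler-Lagrange: d/dx(y') − (−15) = 0, i.e. y'' + 15 = 0, so
    y(x) = −(15/2) x^2 + C1 x + C2.
Fixed left endpoint y(0) = -4 ⇒ C2 = -4.
The right endpoint x = 7 is free, so the natural (transversality) condition is ∂L/∂y' |_{x=7} = 0, i.e. y'(7) = 0.
Compute y'(x) = −15 x + C1, so y'(7) = −105 + C1 = 0 ⇒ C1 = 105.
Therefore the extremal is
    y(x) = −(15/2) x^2 + 105 x − 4.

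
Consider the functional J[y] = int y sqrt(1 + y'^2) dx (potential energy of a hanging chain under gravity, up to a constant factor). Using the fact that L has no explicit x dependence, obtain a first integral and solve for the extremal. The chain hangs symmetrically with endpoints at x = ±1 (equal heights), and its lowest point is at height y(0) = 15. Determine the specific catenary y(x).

The Lagrangian L(y, y') = y sqrt(1 + y'^2) has no explicit x dependence, so the Beltrami identity applies:
    L − y' ∂L/∂y' = C.
Compute ∂L/∂y' = y · y' / sqrt(1 + y'^2). Then
    L − y' ∂L/∂y'
    = y sqrt(1 + y'^2) − y · y'^2 / sqrt(1 + y'^2)
    = y (1 + y'^2 − y'^2) / sqrt(1 + y'^2)
    = y / sqrt(1 + y'^2) = C.
Squaring gives y^2 = C^2 (1 + y'^2), i.e.
    y'^2 = y^2 / C^2 − 1.
Separating variables,
    dy / sqrt(y^2 − C^2) = dx / C,
and integrating gives arccosh(y / C) = (x − a)/C, so
    y(x) = C cosh((x − a)/C),
the catenary. The constants C and a are fixed by the two endpoint conditions (and, for the hanging-chain problem, the length constraint selects C).
Now fit the given data. The endpoints x = ±1 are symmetric at equal height, so the catenary is even about its minimum: a = 0 and y(x) = C cosh(x/C). The lowest point is y(0) = C cosh(0) = C, and we are told y(0) = 15, so C = 15. Therefore
    y(x) = 15 cosh(x/15),
and at the endpoints
    y(±1) = 15 cosh(1/15).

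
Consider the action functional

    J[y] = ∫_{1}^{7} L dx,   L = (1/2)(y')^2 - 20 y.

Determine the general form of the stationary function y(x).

The Lagrangian is L = (1/2)(y')^2 - 20 y.
∂L/∂y = -20.
∂L/∂y' = y'.
The Euler-Lagrange equation d/dx(∂L/∂y') − ∂L/∂y = 0 becomes:
    y'' + 20 = 0
General solution: y(x) = -10 x^2 + A x + B, where A and B are arbitrary constants fixed by the endpoint conditions.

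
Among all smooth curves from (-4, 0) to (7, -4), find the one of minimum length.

Arc-length functional: J[y] = ∫ sqrt(1 + (y')^2) dx.
Lagrangian L = sqrt(1 + (y')^2) has no explicit y dependence, so ∂L/∂y = 0 and the Euler-Lagrange equation gives
    d/dx( y' / sqrt(1 + (y')^2) ) = 0  ⇒  y' / sqrt(1 + (y')^2) = const.
Hence y' is constant, so y(x) is affine.
Fitting the endpoints (-4, 0) and (7, -4):
    slope m = ((-4) − 0) / (7 − (-4)) = -4/11,
    intercept c = 0 − m·(-4) = -16/11.
Extremal: y(x) = (-4/11) x - 16/11.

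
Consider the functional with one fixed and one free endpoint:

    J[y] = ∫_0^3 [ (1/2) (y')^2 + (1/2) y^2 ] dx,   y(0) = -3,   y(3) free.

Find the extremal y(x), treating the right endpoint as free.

The Lagrangian L = (1/2) (y')^2 + (1/2) y^2 gives
    ∂L/∂y = 1 y,   ∂L/∂y' = y'.
Euler-Lagrange: y'' − y = 0.
With k = 1, the general solution is
    y(x) = A cosh(x) + B sinh(x).
Fixed left endpoint y(0) = -3 ⇒ A = -3.
The right endpoint x = 3 is free, so the natural (transversality) condition is ∂L/∂y' |_{x=3} = 0, i.e. y'(3) = 0.
Compute y'(x) = A k sinh(k x) + B k cosh(k x), so
    y'(3) = A k sinh(k·3) + B k cosh(k·3) = 0
    ⇒ B = −A tanh(k·3) = 3 tanh(1·3).
Therefore the extremal is
    y(x) = −3 cosh(1 x) + 3 tanh(1·3) sinh(1 x).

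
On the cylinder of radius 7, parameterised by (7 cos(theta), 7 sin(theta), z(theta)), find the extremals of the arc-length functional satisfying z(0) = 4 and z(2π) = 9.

Parameterise the cylinder of radius R = 7 as
    r(θ) = (7 cos θ, 7 sin θ, z(θ)).
The arc-length element is
    ds = sqrt(49 + (dz/dθ)^2) dθ,
so the Lagrangian is L = sqrt(49 + z'^2).
L depends on z' only, not on z or θ, so ∂L/∂z = 0 and
    ∂L/∂z' = z' / sqrt(49 + z'^2).
The Euler-Lagrange equation gives
    d/dθ( z' / sqrt(49 + z'^2) ) = 0,
so z' is constant. Integrating once:
    z(θ) = a θ + b,
a helix on the cylinder (a straight line when the cylinder is unrolled). The constants a, b are determined by the endpoint conditions.
With endpoint conditions z(0) = 4 and z(2π) = 9: from z(0) = b we get b = 4, and a·2π + 4 = 9 gives a = 5/(2π), so
    z(θ) = (5/(2π)) θ + 4.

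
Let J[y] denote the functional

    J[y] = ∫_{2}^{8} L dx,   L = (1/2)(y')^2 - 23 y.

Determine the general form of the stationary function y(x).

The Lagrangian is L = (1/2)(y')^2 - 23 y.
∂L/∂y = -23.
∂L/∂y' = y'.
The Euler-Lagrange equation d/dx(∂L/∂y') − ∂L/∂y = 0 becomes:
    y'' + 23 = 0
General solution: y(x) = -(23/2) x^2 + A x + B, where A and B are arbitrary constants fixed by the endpoint conditions.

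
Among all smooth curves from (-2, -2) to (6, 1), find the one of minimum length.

Arc-length functional: J[y] = ∫ sqrt(1 + (y')^2) dx.
Lagrangian L = sqrt(1 + (y')^2) has no explicit y dependence, so ∂L/∂y = 0 and the Euler-Lagrange equation gives
    d/dx( y' / sqrt(1 + (y')^2) ) = 0  ⇒  y' / sqrt(1 + (y')^2) = const.
Hence y' is constant, so y(x) is affine.
Fitting the endpoints (-2, -2) and (6, 1):
    slope m = (1 − (-2)) / (6 − (-2)) = 3/8,
    intercept c = (-2) − m·(-2) = -5/4.
Extremal: y(x) = (3/8) x - 5/4.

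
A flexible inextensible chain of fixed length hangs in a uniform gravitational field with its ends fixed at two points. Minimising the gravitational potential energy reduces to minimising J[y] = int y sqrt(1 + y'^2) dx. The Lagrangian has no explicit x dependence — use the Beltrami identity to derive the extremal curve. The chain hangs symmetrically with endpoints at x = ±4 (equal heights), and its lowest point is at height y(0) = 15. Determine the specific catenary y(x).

The Lagrangian L(y, y') = y sqrt(1 + y'^2) has no explicit x dependence, so the Beltrami identity applies:
    L − y' ∂L/∂y' = C.
Compute ∂L/∂y' = y · y' / sqrt(1 + y'^2). Then
    L − y' ∂L/∂y'
    = y sqrt(1 + y'^2) − y · y'^2 / sqrt(1 + y'^2)
    = y (1 + y'^2 − y'^2) / sqrt(1 + y'^2)
    = y / sqrt(1 + y'^2) = C.
Squaring gives y^2 = C^2 (1 + y'^2), i.e.
    y'^2 = y^2 / C^2 − 1.
Separating variables,
    dy / sqrt(y^2 − C^2) = dx / C,
and integrating gives arccosh(y / C) = (x − a)/C, so
    y(x) = C cosh((x − a)/C),
the catenary. The constants C and a are fixed by the two endpoint conditions (and, for the hanging-chain problem, the length constraint selects C).
Now fit the given data. The endpoints x = ±4 are symmetric at equal height, so the catenary is even about its minimum: a = 0 and y(x) = C cosh(x/C). The lowest point is y(0) = C cosh(0) = C, and we are told y(0) = 15, so C = 15. Therefore
    y(x) = 15 cosh(x/15),
and at the endpoints
    y(±4) = 15 cosh(4/15).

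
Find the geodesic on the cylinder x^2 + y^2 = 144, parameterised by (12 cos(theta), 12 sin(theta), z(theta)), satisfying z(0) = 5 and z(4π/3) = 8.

Parameterise the cylinder of radius R = 12 as
    r(θ) = (12 cos θ, 12 sin θ, z(θ)).
The arc-length element is
    ds = sqrt(144 + (dz/dθ)^2) dθ,
so the Lagrangian is L = sqrt(144 + z'^2).
L depends on z' only, not on z or θ, so ∂L/∂z = 0 and
    ∂L/∂z' = z' / sqrt(144 + z'^2).
The Euler-Lagrange equation gives
    d/dθ( z' / sqrt(144 + z'^2) ) = 0,
so z' is constant. Integrating once:
    z(θ) = a θ + b,
a helix on the cylinder (a straight line when the cylinder is unrolled). The constants a, b are determined by the endpoint conditions.
With endpoint conditions z(0) = 5 and z(4π/3) = 8: from z(0) = b we get b = 5, and a·4π/3 + 5 = 8 gives a = 9/(4π), so
    z(θ) = (9/(4π)) θ + 5.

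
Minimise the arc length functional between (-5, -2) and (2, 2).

Arc-length functional: J[y] = ∫ sqrt(1 + (y')^2) dx.
Lagrangian L = sqrt(1 + (y')^2) has no explicit y dependence, so ∂L/∂y = 0 and the Euler-Lagrange equation gives
    d/dx( y' / sqrt(1 + (y')^2) ) = 0  ⇒  y' / sqrt(1 + (y')^2) = const.
Hence y' is constant, so y(x) is affine.
Fitting the endpoints (-5, -2) and (2, 2):
    slope m = (2 − (-2)) / (2 − (-5)) = 4/7,
    intercept c = (-2) − m·(-5) = 6/7.
Extremal: y(x) = (4/7) x + 6/7.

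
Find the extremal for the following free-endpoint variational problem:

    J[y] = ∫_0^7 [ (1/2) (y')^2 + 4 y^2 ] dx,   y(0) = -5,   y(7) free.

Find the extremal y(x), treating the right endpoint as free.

The Lagrangian L = (1/2) (y')^2 + 4 y^2 gives
    ∂L/∂y = 8 y,   ∂L/∂y' = y'.
Euler-Lagrange: y'' − 8 y = 0.
With k = sqrt(8), the general solution is
    y(x) = A cosh(sqrt(8) x) + B sinh(sqrt(8) x).
Fixed left endpoint y(0) = -5 ⇒ A = -5.
The right endpoint x = 7 is free, so the natural (transversality) condition is ∂L/∂y' |_{x=7} = 0, i.e. y'(7) = 0.
Compute y'(x) = A k sinh(k x) + B k cosh(k x), so
    y'(7) = A k sinh(k·7) + B k cosh(k·7) = 0
    ⇒ B = −A tanh(k·7) = 5 tanh(sqrt(8)·7).
Therefore the extremal is
    y(x) = −5 cosh(sqrt(8) x) + 5 tanh(sqrt(8)·7) sinh(sqrt(8) x).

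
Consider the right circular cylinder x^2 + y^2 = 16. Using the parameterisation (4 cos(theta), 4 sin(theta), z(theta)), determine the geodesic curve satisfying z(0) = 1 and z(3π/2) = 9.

Parameterise the cylinder of radius R = 4 as
    r(θ) = (4 cos θ, 4 sin θ, z(θ)).
The arc-length element is
    ds = sqrt(16 + (dz/dθ)^2) dθ,
so the Lagrangian is L = sqrt(16 + z'^2).
L depends on z' only, not on z or θ, so ∂L/∂z = 0 and
    ∂L/∂z' = z' / sqrt(16 + z'^2).
The Euler-Lagrange equation gives
    d/dθ( z' / sqrt(16 + z'^2) ) = 0,
so z' is constant. Integrating once:
    z(θ) = a θ + b,
a helix on the cylinder (a straight line when the cylinder is unrolled). The constants a, b are determined by the endpoint conditions.
With endpoint conditions z(0) = 1 and z(3π/2) = 9: from z(0) = b we get b = 1, and a·3π/2 + 1 = 9 gives a = 16/(3π), so
    z(θ) = (16/(3π)) θ + 1.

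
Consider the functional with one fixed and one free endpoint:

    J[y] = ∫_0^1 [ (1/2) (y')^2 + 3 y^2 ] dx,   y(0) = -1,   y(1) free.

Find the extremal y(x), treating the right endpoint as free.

The Lagrangian L = (1/2) (y')^2 + 3 y^2 gives
    ∂L/∂y = 6 y,   ∂L/∂y' = y'.
Euler-Lagrange: y'' − 6 y = 0.
With k = sqrt(6), the general solution is
    y(x) = A cosh(sqrt(6) x) + B sinh(sqrt(6) x).
Fixed left endpoint y(0) = -1 ⇒ A = -1.
The right endpoint x = 1 is free, so the natural (transversality) condition is ∂L/∂y' |_{x=1} = 0, i.e. y'(1) = 0.
Compute y'(x) = A k sinh(k x) + B k cosh(k x), so
    y'(1) = A k sinh(k·1) + B k cosh(k·1) = 0
    ⇒ B = −A tanh(k·1) = tanh(sqrt(6)·1).
Therefore the extremal is
    y(x) = −cosh(sqrt(6) x) + tanh(sqrt(6)·1) sinh(sqrt(6) x).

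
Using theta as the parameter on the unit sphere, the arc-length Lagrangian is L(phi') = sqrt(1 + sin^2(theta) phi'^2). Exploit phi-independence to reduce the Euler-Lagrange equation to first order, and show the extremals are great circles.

On the unit sphere with spherical coordinates (θ, φ), the induced metric is
    ds^2 = dθ^2 + sin^2(θ) dφ^2.
Parameterise by θ; the arc-length functional is
    J[φ] = ∫ sqrt(1 + sin^2(θ) (dφ/dθ)^2) dθ,
so L = sqrt(1 + sin^2(θ) φ'^2). Compute
    ∂L/∂φ = 0  (L has no explicit φ dependence),
    ∂L/∂φ' = sin^2(θ) φ' / sqrt(1 + sin^2(θ) φ'^2).
Since ∂L/∂φ = 0, the Euler-Lagrange equation
    d/dθ(∂L/∂φ') − ∂L/∂φ = 0
reduces to d/dθ(∂L/∂φ') = 0, i.e. the momentum conjugate to φ is conserved:
    sin^2(θ) φ' / sqrt(1 + sin^2(θ) φ'^2) = C.
This is Clairaut's relation for the sphere. Solving for φ' and integrating gives the great-circle family
    cot(θ) = A cos(φ − φ_0),
i.e. the intersection of the sphere with a plane through the origin. The two constants A and φ_0 (equivalently C and one phase) are fixed by the two endpoint conditions.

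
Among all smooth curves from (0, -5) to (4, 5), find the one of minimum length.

Arc-length functional: J[y] = ∫ sqrt(1 + (y')^2) dx.
Lagrangian L = sqrt(1 + (y')^2) has no explicit y dependence, so ∂L/∂y = 0 and the Euler-Lagrange equation gives
    d/dx( y' / sqrt(1 + (y')^2) ) = 0  ⇒  y' / sqrt(1 + (y')^2) = const.
Hence y' is constant, so y(x) is affine.
Fitting the endpoints (0, -5) and (4, 5):
    slope m = (5 − (-5)) / (4 − 0) = 5/2,
    intercept c = (-5) − m·0 = -5.
Extremal: y(x) = (5/2) x - 5.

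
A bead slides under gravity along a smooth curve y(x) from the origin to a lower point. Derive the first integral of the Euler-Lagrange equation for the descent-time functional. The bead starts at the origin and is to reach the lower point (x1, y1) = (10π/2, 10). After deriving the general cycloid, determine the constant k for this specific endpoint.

The Lagrangian L = sqrt((1 + y'^2) / y) has no explicit x dependence, so the Beltrami identity applies:
    L − y' ∂L/∂y' = C.
Compute ∂L/∂y' = y' / sqrt(y (1 + y'^2)).
Substitute:
    sqrt((1 + y'^2)/y) − y'·y' / sqrt(y (1 + y'^2))
    = (1 + y'^2) / sqrt(y (1 + y'^2)) − y'^2 / sqrt(y (1 + y'^2))
    = 1 / sqrt(y (1 + y'^2)) = C.
Squaring and rearranging gives the first integral
    y (1 + y'^2) = 1/C^2 =: k   (constant).
Solving this first-order ODE by the substitution
    y = (k/2)(1 − cos θ)
yields the cycloid parameterisation
    x(θ) = (k/2)(θ − sin θ),   y(θ) = (k/2)(1 − cos θ).
The constant k is fixed by the endpoint condition.
Now fit the given lower endpoint (x1, y1) = (10π/2, 10). At the bottom of the first arch (θ = π), the parametric equations give
    y(π) = (k/2)(1 − cos π) = k,
    x(π) = (k/2)(π − sin π) = kπ/2.
Matching y(π) = 10 gives k = 10, consistent with x(π) = 10π/2. Therefore the specific cycloid is
    x(θ) = (10/2)(θ − sin θ),   y(θ) = (10/2)(1 − cos θ).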